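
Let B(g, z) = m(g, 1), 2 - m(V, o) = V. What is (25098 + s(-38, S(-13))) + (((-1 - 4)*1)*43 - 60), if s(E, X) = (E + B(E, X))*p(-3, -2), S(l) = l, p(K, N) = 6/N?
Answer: 24817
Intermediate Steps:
m(V, o) = 2 - V
B(g, z) = 2 - g
s(E, X) = -6 (s(E, X) = (E + (2 - E))*(6/(-2)) = 2*(6*(-½)) = 2*(-3) = -6)
(25098 + s(-38, S(-13))) + (((-1 - 4)*1)*43 - 60) = (25098 - 6) + (((-1 - 4)*1)*43 - 60) = 25092 + (-5*1*43 - 60) = 25092 + (-5*43 - 60) = 25092 + (-215 - 60) = 25092 - 275 = 24817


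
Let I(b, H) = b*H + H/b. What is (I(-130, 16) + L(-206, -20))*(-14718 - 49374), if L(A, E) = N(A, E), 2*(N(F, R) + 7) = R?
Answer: 8736572796/65 ≈ 1.3441e+8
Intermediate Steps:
N(F, R) = -7 + R/2
L(A, E) = -7 + E/2
I(b, H) = H*b + H/b
(I(-130, 16) + L(-206, -20))*(-14718 - 49374) = ((16*(-130) + 16/(-130)) + (-7 + (½)*(-20)))*(-14718 - 49374) = ((-2080 + 16*(-1/130)) + (-7 - 10))*(-64092) = ((-2080 - 8/65) - 17)*(-64092) = (-135208/65 - 17)*(-64092) = -136313/65*(-64092) = 8736572796/65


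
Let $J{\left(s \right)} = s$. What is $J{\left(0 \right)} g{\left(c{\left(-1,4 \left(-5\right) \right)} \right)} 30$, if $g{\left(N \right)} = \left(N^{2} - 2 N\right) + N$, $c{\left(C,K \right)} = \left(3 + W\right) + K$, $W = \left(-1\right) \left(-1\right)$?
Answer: $0$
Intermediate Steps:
$W = 1$
$c{\left(C,K \right)} = 4 + K$ ($c{\left(C,K \right)} = \left(3 + 1\right) + K = 4 + K$)
$g{\left(N \right)} = N^{2} - N$
$J{\left(0 \right)} g{\left(c{\left(-1,4 \left(-5\right) \right)} \right)} 30 = 0 \left(4 + 4 \left(-5\right)\right) \left(-1 + \left(4 + 4 \left(-5\right)\right)\right) 30 = 0 \left(4 - 20\right) \left(-1 + \left(4 - 20\right)\right) 30 = 0 \left(- 16 \left(-1 - 16\right)\right) 30 = 0 \left(\left(-16\right) \left(-17\right)\right) 30 = 0 \cdot 272 \cdot 30 = 0 \cdot 30 = 0$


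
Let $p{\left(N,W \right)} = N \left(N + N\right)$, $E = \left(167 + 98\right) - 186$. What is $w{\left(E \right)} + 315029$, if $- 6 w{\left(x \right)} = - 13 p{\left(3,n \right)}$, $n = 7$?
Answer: $315068$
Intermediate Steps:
$E = 79$ ($E = 265 - 186 = 79$)
$p{\left(N,W \right)} = 2 N^{2}$ ($p{\left(N,W \right)} = N 2 N = 2 N^{2}$)
$w{\left(x \right)} = 39$ ($w{\left(x \right)} = - \frac{\left(-13\right) 2 \cdot 3^{2}}{6} = - \frac{\left(-13\right) 2 \cdot 9}{6} = - \frac{\left(-13\right) 18}{6} = \left(- \frac{1}{6}\right) \left(-234\right) = 39$)
$w{\left(E \right)} + 315029 = 39 + 315029 = 315068$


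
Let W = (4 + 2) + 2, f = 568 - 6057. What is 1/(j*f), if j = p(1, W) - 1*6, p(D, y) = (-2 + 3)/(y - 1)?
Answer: 7/225049 ≈ 3.1104e-5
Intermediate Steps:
f = -5489
W = 8 (W = 6 + 2 = 8)
p(D, y) = 1/(-1 + y)
j = -41/7 (j = 1/(-1 + 8) - 1*6 = 1/7 - 6 = -41/7 ≈ -5.8571)
1/(j*f) = 1/(-41/7*(-5489)) = 1/(225049/7) = 7/225049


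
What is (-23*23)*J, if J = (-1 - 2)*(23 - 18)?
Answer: 7935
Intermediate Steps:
J = -15 (J = -3*5 = -15)
(-23*23)*J = -23*23*(-15) = -529*(-15) = 7935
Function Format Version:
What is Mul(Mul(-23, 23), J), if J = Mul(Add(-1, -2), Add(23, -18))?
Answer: 7935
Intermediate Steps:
J = -15 (J = Mul(-3, 5) = -15)
Mul(Mul(-23, 23), J) = Mul(Mul(-23, 23), -15) = Mul(-529, -15) = 7935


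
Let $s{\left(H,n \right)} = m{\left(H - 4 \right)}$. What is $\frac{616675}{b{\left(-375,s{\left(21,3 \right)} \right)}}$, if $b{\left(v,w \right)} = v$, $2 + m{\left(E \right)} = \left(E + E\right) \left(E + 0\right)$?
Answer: $- \frac{24667}{15} \approx -1644.5$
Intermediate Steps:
$m{\left(E \right)} = -2 + 2 E^{2}$ ($m{\left(E \right)} = -2 + \left(E + E\right) \left(E + 0\right) = -2 + 2 E E = -2 + 2 E^{2}$)
$s{\left(H,n \right)} = -2 + 2 \left(-4 + H\right)^{2}$ ($s{\left(H,n \right)} = -2 + 2 \left(H - 4\right)^{2} = -2 + 2 \left(-4 + H\right)^{2}$)
$\frac{616675}{b{\left(-375,s{\left(21,3 \right)} \right)}} = \frac{616675}{-375} = 616675 \left(- \frac{1}{375}\right) = - \frac{24667}{15}$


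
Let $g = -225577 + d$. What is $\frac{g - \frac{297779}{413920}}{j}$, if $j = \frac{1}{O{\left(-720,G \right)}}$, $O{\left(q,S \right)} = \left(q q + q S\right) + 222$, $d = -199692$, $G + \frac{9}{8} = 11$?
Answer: $- \frac{11255031418398201}{51740} \approx -2.1753 \cdot 10^{11}$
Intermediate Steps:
$G = \frac{79}{8}$ ($G = - \frac{9}{8} + 11 = \frac{79}{8} \approx 9.875$)
$O{\left(q,S \right)} = 222 + q^{2} + S q$ ($O{\left(q,S \right)} = \left(q^{2} + S q\right) + 222 = 222 + q^{2} + S q$)
$g = -425269$ ($g = -225577 - 199692 = -425269$)
$j = \frac{1}{511512}$ ($j = \frac{1}{222 + \left(-720\right)^{2} + \frac{79}{8} \left(-720\right)} = \frac{1}{222 + 518400 - 7110} = \frac{1}{511512} \approx 1.955 \cdot 10^{-6}$)
$\frac{g - \frac{297779}{413920}}{j} = \left(-425269 - \frac{297779}{413920}\right) \frac{1}{\frac{1}{511512}} = \left(-425269 - 297779 \cdot \frac{1}{413920}\right) 511512 = \left(-425269 - \frac{297779}{413920}\right) 511512 = \left(- \frac{176027642259}{413920}\right) 511512 = - \frac{11255031418398201}{51740}$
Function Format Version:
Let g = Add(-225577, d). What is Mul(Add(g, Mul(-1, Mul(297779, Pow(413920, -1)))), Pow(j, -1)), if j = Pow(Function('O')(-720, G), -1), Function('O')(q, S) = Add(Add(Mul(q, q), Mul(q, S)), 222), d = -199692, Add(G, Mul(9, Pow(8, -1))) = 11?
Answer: Rational(-11255031418398201, 51740) ≈ -2.1753e+11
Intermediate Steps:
G = Rational(79, 8) (G = Add(Rational(-9, 8), 11) = Rational(79, 8) ≈ 9.8750)
Function('O')(q, S) = Add(222, Pow(q, 2), Mul(S, q)) (Function('O')(q, S) = Add(Add(Pow(q, 2), Mul(S, q)), 222) = Add(222, Pow(q, 2), Mul(S, q)))
g = -425269 (g = Add(-225577, -199692) = -425269)
j = Rational(1, 511512) (j = Pow(Add(222, Pow(-720, 2), Mul(Rational(79, 8), -720)), -1) = Pow(Add(222, 518400, -7110), -1) = Pow(511512, -1) = Rational(1, 511512) ≈ 1.9550e-6)
Mul(Add(g, Mul(-1, Mul(297779, Pow(413920, -1)))), Pow(j, -1)) = Mul(Add(-425269, Mul(-1, Mul(297779, Pow(413920, -1)))), Pow(Rational(1, 511512), -1)) = Mul(Add(-425269, Mul(-1, Mul(297779, Rational(1, 413920)))), 511512) = Mul(Add(-425269, Mul(-1, Rational(297779, 413920))), 511512) = Mul(Add(-425269, Rational(-297779, 413920)), 511512) = Mul(Rational(-176027642259, 413920), 511512) = Rational(-11255031418398201, 51740)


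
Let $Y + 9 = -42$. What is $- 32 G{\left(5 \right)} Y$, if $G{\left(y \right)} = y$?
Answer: $8160$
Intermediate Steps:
$Y = -51$ ($Y = -9 - 42 = -51$)
$- 32 G{\left(5 \right)} Y = \left(-32\right) 5 \left(-51\right) = \left(-160\right) \left(-51\right) = 8160$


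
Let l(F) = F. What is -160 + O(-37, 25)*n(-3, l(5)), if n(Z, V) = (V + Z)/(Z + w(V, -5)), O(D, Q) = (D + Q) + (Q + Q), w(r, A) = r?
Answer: -122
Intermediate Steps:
O(D, Q) = D + 3*Q (O(D, Q) = (D + Q) + 2*Q = D + 3*Q)
n(Z, V) = 1 (n(Z, V) = (V + Z)/(Z + V) = (V + Z)/(V + Z) = 1)
-160 + O(-37, 25)*n(-3, l(5)) = -160 + (-37 + 3*25)*1 = -160 + (-37 + 75)*1 = -160 + 38*1 = -160 + 38 = -122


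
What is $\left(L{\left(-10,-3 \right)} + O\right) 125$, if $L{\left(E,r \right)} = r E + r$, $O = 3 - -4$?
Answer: $4250$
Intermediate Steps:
$O = 7$ ($O = 3 + 4 = 7$)
$L{\left(E,r \right)} = r + E r$ ($L{\left(E,r \right)} = E r + r = r + E r$)
$\left(L{\left(-10,-3 \right)} + O\right) 125 = \left(- 3 \left(1 - 10\right) + 7\right) 125 = \left(\left(-3\right) \left(-9\right) + 7\right) 125 = \left(27 + 7\right) 125 = 34 \cdot 125 = 4250$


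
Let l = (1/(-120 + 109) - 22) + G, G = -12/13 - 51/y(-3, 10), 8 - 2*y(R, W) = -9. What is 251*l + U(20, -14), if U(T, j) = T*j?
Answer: -1081439/143 ≈ -7562.5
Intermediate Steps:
y(R, W) = 17/2 (y(R, W) = 4 - ½*(-9) = 4 + 9/2 = 17/2)
G = -90/13 (G = -12/13 - 51/17/2 = -12*1/13 - 51*2/17 = -12/13 - 6 = -90/13 ≈ -6.9231)
l = -4149/143 (l = (1/(-120 + 109) - 22) - 90/13 = (1/(-11) - 22) - 90/13 = (-1/11 - 22) - 90/13 = -243/11 - 90/13 = -4149/143 ≈ -29.014)
251*l + U(20, -14) = 251*(-4149/143) + 20*(-14) = -1041399/143 - 280 = -1081439/143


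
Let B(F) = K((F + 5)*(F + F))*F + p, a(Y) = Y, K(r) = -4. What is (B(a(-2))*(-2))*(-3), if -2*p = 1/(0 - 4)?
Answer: 195/4 ≈ 48.750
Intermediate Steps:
p = 1/8 (p = -1/(2*(0 - 4)) = -1/2/(-4) = -1/2*(-1/4) = 1/8 ≈ 0.12500)
B(F) = 1/8 - 4*F (B(F) = -4*F + 1/8 = 1/8 - 4*F)
(B(a(-2))*(-2))*(-3) = ((1/8 - 4*(-2))*(-2))*(-3) = ((1/8 + 8)*(-2))*(-3) = ((65/8)*(-2))*(-3) = -65/4*(-3) = 195/4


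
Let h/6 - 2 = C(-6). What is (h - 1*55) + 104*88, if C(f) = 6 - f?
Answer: 9181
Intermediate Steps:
h = 84 (h = 12 + 6*(6 - 1*(-6)) = 12 + 6*(6 + 6) = 12 + 6*12 = 12 + 72 = 84)
(h - 1*55) + 104*88 = (84 - 1*55) + 104*88 = (84 - 55) + 9152 = 29 + 9152 = 9181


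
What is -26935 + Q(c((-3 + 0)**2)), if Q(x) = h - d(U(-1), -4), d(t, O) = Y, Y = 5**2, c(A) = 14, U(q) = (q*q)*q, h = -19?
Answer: -26979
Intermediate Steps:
U(q) = q**3 (U(q) = q**2*q = q**3)
Y = 25
d(t, O) = 25
Q(x) = -44 (Q(x) = -19 - 1*25 = -19 - 25 = -44)
-26935 + Q(c((-3 + 0)**2)) = -26935 - 44 = -26979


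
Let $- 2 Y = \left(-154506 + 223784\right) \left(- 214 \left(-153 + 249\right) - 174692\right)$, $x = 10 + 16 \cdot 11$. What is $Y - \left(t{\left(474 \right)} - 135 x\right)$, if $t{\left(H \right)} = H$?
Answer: $6762804440$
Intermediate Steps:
$x = 186$ ($x = 10 + 176 = 186$)
$Y = 6762779804$ ($Y = - \frac{\left(-154506 + 223784\right) \left(- 214 \left(-153 + 249\right) - 174692\right)}{2} = - \frac{69278 \left(\left(-214\right) 96 - 174692\right)}{2} = - \frac{69278 \left(-20544 - 174692\right)}{2} = - \frac{69278 \left(-195236\right)}{2} = \left(- \frac{1}{2}\right) \left(-13525559608\right) = 6762779804$)
$Y - \left(t{\left(474 \right)} - 135 x\right) = 6762779804 - \left(474 - 135 \cdot 186\right) = 6762779804 - \left(474 - 25110\right) = 6762779804 - -24636 = 6762779804 + 24636 = 6762804440$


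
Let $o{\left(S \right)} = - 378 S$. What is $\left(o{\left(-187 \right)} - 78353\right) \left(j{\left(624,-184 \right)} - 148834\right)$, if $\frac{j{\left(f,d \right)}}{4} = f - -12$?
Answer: $1121605430$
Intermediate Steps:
$j{\left(f,d \right)} = 48 + 4 f$ ($j{\left(f,d \right)} = 4 \left(f - -12\right) = 4 \left(f + 12\right) = 4 \left(12 + f\right) = 48 + 4 f$)
$\left(o{\left(-187 \right)} - 78353\right) \left(j{\left(624,-184 \right)} - 148834\right) = \left(\left(-378\right) \left(-187\right) - 78353\right) \left(\left(48 + 4 \cdot 624\right) - 148834\right) = \left(70686 - 78353\right) \left(\left(48 + 2496\right) - 148834\right) = - 7667 \left(2544 - 148834\right) = \left(-7667\right) \left(-146290\right) = 1121605430$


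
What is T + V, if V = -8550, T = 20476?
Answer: 11926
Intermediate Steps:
T + V = 20476 - 8550 = 11926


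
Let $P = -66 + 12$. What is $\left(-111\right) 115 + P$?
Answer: $-12819$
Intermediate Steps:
$P = -54$
$\left(-111\right) 115 + P = \left(-111\right) 115 - 54 = -12765 - 54 = -12819$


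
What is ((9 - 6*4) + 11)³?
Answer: -64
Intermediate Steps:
((9 - 6*4) + 11)³ = ((9 - 24) + 11)³ = (-15 + 11)³ = (-4)³ = -64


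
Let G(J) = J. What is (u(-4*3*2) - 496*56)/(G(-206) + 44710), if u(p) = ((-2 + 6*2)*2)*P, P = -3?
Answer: -6959/11126 ≈ -0.62547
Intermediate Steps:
u(p) = -60 (u(p) = ((-2 + 6*2)*2)*(-3) = ((-2 + 12)*2)*(-3) = (10*2)*(-3) = 20*(-3) = -60)
(u(-4*3*2) - 496*56)/(G(-206) + 44710) = (-60 - 496*56)/(-206 + 44710) = (-60 - 27776)/44504 = -27836*1/44504 = -6959/11126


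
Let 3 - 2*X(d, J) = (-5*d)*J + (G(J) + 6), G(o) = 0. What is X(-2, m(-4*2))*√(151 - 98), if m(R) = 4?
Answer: -43*√53/2 ≈ -156.52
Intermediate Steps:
X(d, J) = -3/2 + 5*J*d/2 (X(d, J) = 3/2 - ((-5*d)*J + (0 + 6))/2 = 3/2 - (-5*J*d + 6)/2 = 3/2 - (6 - 5*J*d)/2 = 3/2 + (-3 + 5*J*d/2) = -3/2 + 5*J*d/2)
X(-2, m(-4*2))*√(151 - 98) = (-3/2 + (5/2)*4*(-2))*√(151 - 98) = (-3/2 - 20)*√53 = -43*√53/2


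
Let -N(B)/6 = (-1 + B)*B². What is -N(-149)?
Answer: -19980900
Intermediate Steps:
N(B) = -6*B²*(-1 + B) (N(B) = -6*(-1 + B)*B² = -6*B²*(-1 + B))
-N(-149) = -6*(-149)²*(1 - 1*(-149)) = -6*22201*(1 + 149) = -6*22201*150 = -1*19980900 = -19980900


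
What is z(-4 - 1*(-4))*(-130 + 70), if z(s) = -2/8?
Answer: 15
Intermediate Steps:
z(s) = -¼ (z(s) = -2*⅛ = -¼)
z(-4 - 1*(-4))*(-130 + 70) = -(-130 + 70)/4 = -¼*(-60) = 15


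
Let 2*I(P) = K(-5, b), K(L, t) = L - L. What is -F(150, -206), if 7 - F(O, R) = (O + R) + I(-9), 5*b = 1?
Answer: -63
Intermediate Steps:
b = ⅕ (b = (⅕)*1 = ⅕ ≈ 0.20000)
K(L, t) = 0
I(P) = 0 (I(P) = (½)*0 = 0)
F(O, R) = 7 - O - R (F(O, R) = 7 - ((O + R) + 0) = 7 - (O + R) = 7 + (-O - R) = 7 - O - R)
-F(150, -206) = -(7 - 1*150 - 1*(-206)) = -(7 - 150 + 206) = -1*63 = -63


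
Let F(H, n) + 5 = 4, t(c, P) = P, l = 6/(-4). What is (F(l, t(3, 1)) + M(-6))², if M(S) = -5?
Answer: 36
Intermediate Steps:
l = -3/2 (l = 6*(-¼) = -3/2 ≈ -1.5000)
F(H, n) = -1 (F(H, n) = -5 + 4 = -1)
(F(l, t(3, 1)) + M(-6))² = (-1 - 5)² = (-6)² = 36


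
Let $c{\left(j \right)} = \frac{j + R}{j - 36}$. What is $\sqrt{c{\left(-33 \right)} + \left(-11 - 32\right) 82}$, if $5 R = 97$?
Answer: $\frac{i \sqrt{419658690}}{345} \approx 59.378 i$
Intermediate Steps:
$R = \frac{97}{5}$ ($R = \frac{1}{5} \cdot 97 = \frac{97}{5} \approx 19.4$)
$c{\left(j \right)} = \frac{\frac{97}{5} + j}{-36 + j}$ ($c{\left(j \right)} = \frac{j + \frac{97}{5}}{j - 36} = \frac{\frac{97}{5} + j}{-36 + j}$)
$\sqrt{c{\left(-33 \right)} + \left(-11 - 32\right) 82} = \sqrt{\frac{\frac{97}{5} - 33}{-36 - 33} + \left(-11 - 32\right) 82} = \sqrt{\frac{1}{-69} \left(- \frac{68}{5}\right) - 3526} = \sqrt{\left(- \frac{1}{69}\right) \left(- \frac{68}{5}\right) - 3526} = \sqrt{\frac{68}{345} - 3526} = \sqrt{- \frac{1216402}{345}} = \frac{i \sqrt{419658690}}{345}$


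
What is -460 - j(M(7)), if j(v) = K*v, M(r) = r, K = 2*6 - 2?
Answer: -530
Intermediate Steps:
K = 10 (K = 12 - 2 = 10)
j(v) = 10*v
-460 - j(M(7)) = -460 - 10*7 = -460 - 1*70 = -460 - 70 = -530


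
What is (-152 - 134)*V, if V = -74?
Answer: 21164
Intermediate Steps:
(-152 - 134)*V = (-152 - 134)*(-74) = -286*(-74) = 21164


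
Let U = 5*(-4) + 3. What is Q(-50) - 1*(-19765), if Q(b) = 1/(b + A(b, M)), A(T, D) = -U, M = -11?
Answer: 652244/33 ≈ 19765.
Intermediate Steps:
U = -17 (U = -20 + 3 = -17)
A(T, D) = 17 (A(T, D) = -1*(-17) = 17)
Q(b) = 1/(17 + b) (Q(b) = 1/(b + 17) = 1/(17 + b))
Q(-50) - 1*(-19765) = 1/(17 - 50) - 1*(-19765) = 1/(-33) + 19765 = -1/33 + 19765 = 652244/33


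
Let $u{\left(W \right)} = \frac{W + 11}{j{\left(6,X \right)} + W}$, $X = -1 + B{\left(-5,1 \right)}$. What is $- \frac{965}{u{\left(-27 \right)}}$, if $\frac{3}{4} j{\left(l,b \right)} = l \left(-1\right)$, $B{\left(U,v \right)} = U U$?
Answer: $- \frac{33775}{16} \approx -2110.9$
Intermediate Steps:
$B{\left(U,v \right)} = U^{2}$
$X = 24$ ($X = -1 + \left(-5\right)^{2} = -1 + 25 = 24$)
$j{\left(l,b \right)} = - \frac{4 l}{3}$ ($j{\left(l,b \right)} = \frac{4 l \left(-1\right)}{3} = \frac{4 \left(- l\right)}{3} = - \frac{4 l}{3}$)
$u{\left(W \right)} = \frac{11 + W}{-8 + W}$ ($u{\left(W \right)} = \frac{W + 11}{\left(- \frac{4}{3}\right) 6 + W} = \frac{11 + W}{-8 + W}$)
$- \frac{965}{u{\left(-27 \right)}} = - \frac{965}{\frac{1}{-8 - 27} \left(11 - 27\right)} = - \frac{965}{\frac{1}{-35} \left(-16\right)} = - \frac{965}{\left(- \frac{1}{35}\right) \left(-16\right)} = - \frac{965}{\frac{16}{35}} = \left(-965\right) \frac{35}{16} = - \frac{33775}{16}$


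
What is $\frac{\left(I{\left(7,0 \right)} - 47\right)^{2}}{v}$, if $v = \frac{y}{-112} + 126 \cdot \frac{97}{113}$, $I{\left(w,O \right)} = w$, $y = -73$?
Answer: $\frac{20249600}{1377113} \approx 14.704$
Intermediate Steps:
$v = \frac{1377113}{12656}$ ($v = - \frac{73}{-112} + 126 \cdot \frac{97}{113} = \left(-73\right) \left(- \frac{1}{112}\right) + 126 \cdot 97 \cdot \frac{1}{113} = \frac{73}{112} + 126 \cdot \frac{97}{113} = \frac{73}{112} + \frac{12222}{113} = \frac{1377113}{12656} \approx 108.81$)
$\frac{\left(I{\left(7,0 \right)} - 47\right)^{2}}{v} = \frac{\left(7 - 47\right)^{2}}{\frac{1377113}{12656}} = \left(-40\right)^{2} \cdot \frac{12656}{1377113} = 1600 \cdot \frac{12656}{1377113} = \frac{20249600}{1377113}$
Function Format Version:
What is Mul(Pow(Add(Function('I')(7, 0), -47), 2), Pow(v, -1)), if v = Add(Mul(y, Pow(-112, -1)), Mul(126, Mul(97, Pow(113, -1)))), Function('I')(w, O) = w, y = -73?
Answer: Rational(20249600, 1377113) ≈ 14.704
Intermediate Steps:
v = Rational(1377113, 12656) (v = Add(Mul(-73, Pow(-112, -1)), Mul(126, Mul(97, Pow(113, -1)))) = Add(Mul(-73, Rational(-1, 112)), Mul(126, Mul(97, Rational(1, 113)))) = Add(Rational(73, 112), Mul(126, Rational(97, 113))) = Add(Rational(73, 112), Rational(12222, 113)) = Rational(1377113, 12656) ≈ 108.81)
Mul(Pow(Add(Function('I')(7, 0), -47), 2), Pow(v, -1)) = Mul(Pow(Add(7, -47), 2), Pow(Rational(1377113, 12656), -1)) = Mul(Pow(-40, 2), Rational(12656, 1377113)) = Mul(1600, Rational(12656, 1377113)) = Rational(20249600, 1377113)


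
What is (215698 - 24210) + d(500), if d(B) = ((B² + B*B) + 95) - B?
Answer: 691083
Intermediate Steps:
d(B) = 95 - B + 2*B² (d(B) = ((B² + B²) + 95) - B = (2*B² + 95) - B = (95 + 2*B²) - B = 95 - B + 2*B²)
(215698 - 24210) + d(500) = (215698 - 24210) + (95 - 1*500 + 2*500²) = 191488 + (95 - 500 + 2*250000) = 191488 + (95 - 500 + 500000) = 191488 + 499595 = 691083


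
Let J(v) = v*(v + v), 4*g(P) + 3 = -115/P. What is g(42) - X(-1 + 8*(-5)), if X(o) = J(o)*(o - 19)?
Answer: 33888719/168 ≈ 2.0172e+5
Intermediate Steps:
g(P) = -¾ - 115/(4*P) (g(P) = -¾ + (-115/P)/4 = -¾ - 115/(4*P))
J(v) = 2*v² (J(v) = v*(2*v) = 2*v²)
X(o) = 2*o²*(-19 + o) (X(o) = (2*o²)*(o - 19) = (2*o²)*(-19 + o) = 2*o²*(-19 + o))
g(42) - X(-1 + 8*(-5)) = (¼)*(-115 - 3*42)/42 - 2*(-1 + 8*(-5))²*(-19 + (-1 + 8*(-5))) = (¼)*(1/42)*(-115 - 126) - 2*(-1 - 40)²*(-19 + (-1 - 40)) = (¼)*(1/42)*(-241) - 2*(-41)²*(-19 - 41) = -241/168 - 2*1681*(-60) = -241/168 - 1*(-201720) = -241/168 + 201720 = 33888719/168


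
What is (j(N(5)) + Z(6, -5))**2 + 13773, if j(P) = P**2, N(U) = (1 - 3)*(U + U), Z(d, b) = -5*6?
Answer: 150673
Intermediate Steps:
Z(d, b) = -30
N(U) = -4*U
(j(N(5)) + Z(6, -5))**2 + 13773 = ((-4*5)**2 - 30)**2 + 13773 = ((-20)**2 - 30)**2 + 13773 = (400 - 30)**2 + 13773 = 370**2 + 13773 = 136900 + 13773 = 150673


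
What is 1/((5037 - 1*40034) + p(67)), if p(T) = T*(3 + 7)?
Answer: -1/34327 ≈ -2.9132e-5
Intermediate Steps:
p(T) = 10*T (p(T) = T*10 = 10*T)
1/((5037 - 1*40034) + p(67)) = 1/((5037 - 1*40034) + 10*67) = 1/((5037 - 40034) + 670) = 1/(-34997 + 670) = 1/(-34327) = -1/34327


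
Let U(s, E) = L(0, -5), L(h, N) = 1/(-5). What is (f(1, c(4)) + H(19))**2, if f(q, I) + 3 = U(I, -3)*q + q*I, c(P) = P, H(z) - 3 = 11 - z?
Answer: 441/25 ≈ 17.640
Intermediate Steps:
L(h, N) = -1/5
U(s, E) = -1/5
H(z) = 14 - z (H(z) = 3 + (11 - z) = 14 - z)
f(q, I) = -3 - q/5 + I*q (f(q, I) = -3 + (-q/5 + q*I) = -3 + (-q/5 + I*q) = -3 - q/5 + I*q)
(f(1, c(4)) + H(19))**2 = ((-3 - 1/5*1 + 4*1) + (14 - 1*19))**2 = ((-3 - 1/5 + 4) + (14 - 19))**2 = (4/5 - 5)**2 = (-21/5)**2 = 441/25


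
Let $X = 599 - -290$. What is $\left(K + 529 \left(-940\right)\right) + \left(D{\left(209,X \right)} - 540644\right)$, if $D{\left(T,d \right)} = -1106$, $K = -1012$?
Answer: $-1040022$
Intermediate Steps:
$X = 889$ ($X = 599 + 290 = 889$)
$\left(K + 529 \left(-940\right)\right) + \left(D{\left(209,X \right)} - 540644\right) = \left(-1012 + 529 \left(-940\right)\right) - 541750 = \left(-1012 - 497260\right) - 541750 = -498272 - 541750 = -1040022$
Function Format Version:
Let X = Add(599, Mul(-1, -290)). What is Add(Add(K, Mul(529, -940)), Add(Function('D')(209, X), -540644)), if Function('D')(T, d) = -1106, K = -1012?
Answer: -1040022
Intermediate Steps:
X = 889 (X = Add(599, 290) = 889)
Add(Add(K, Mul(529, -940)), Add(Function('D')(209, X), -540644)) = Add(Add(-1012, Mul(529, -940)), Add(-1106, -540644)) = Add(Add(-1012, -497260), -541750) = Add(-498272, -541750) = -1040022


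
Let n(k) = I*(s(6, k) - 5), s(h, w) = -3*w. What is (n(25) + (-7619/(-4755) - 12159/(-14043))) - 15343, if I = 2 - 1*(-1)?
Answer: -346793892811/22258155 ≈ -15581.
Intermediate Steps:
I = 3 (I = 2 + 1 = 3)
n(k) = -15 - 9*k (n(k) = 3*(-3*k - 5) = 3*(-5 - 3*k) = -15 - 9*k)
(n(25) + (-7619/(-4755) - 12159/(-14043))) - 15343 = ((-15 - 9*25) + (-7619/(-4755) - 12159/(-14043))) - 15343 = ((-15 - 225) + (-7619*(-1/4755) - 12159*(-1/14043))) - 15343 = (-240 + (7619/4755 + 4053/4681)) - 15343 = (-240 + 54936554/22258155) - 15343 = -5287020646/22258155 - 15343 = -346793892811/22258155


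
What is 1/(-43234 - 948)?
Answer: -1/44182 ≈ -2.2634e-5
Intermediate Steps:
1/(-43234 - 948) = 1/(-44182) = -1/44182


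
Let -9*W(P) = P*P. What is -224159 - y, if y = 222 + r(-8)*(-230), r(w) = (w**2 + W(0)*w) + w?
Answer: -211501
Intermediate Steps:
W(P) = -P**2/9 (W(P) = -P*P/9 = -P**2/9)
r(w) = w + w**2 (r(w) = (w**2 + (-1/9*0**2)*w) + w = (w**2 + (-1/9*0)*w) + w = (w**2 + 0*w) + w = (w**2 + 0) + w = w**2 + w = w + w**2)
y = -12658 (y = 222 - 8*(1 - 8)*(-230) = 222 - 8*(-7)*(-230) = 222 + 56*(-230) = 222 - 12880 = -12658)
-224159 - y = -224159 - 1*(-12658) = -224159 + 12658 = -211501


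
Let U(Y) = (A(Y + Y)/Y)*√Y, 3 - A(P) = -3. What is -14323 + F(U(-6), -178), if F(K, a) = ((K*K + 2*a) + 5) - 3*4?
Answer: -14692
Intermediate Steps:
A(P) = 6 (A(P) = 3 - 1*(-3) = 3 + 3 = 6)
U(Y) = 6/√Y (U(Y) = (6/Y)*√Y = 6/√Y)
F(K, a) = -7 + K² + 2*a (F(K, a) = ((K² + 2*a) + 5) - 12 = (5 + K² + 2*a) - 12 = -7 + K² + 2*a)
-14323 + F(U(-6), -178) = -14323 + (-7 + (6/√(-6))² + 2*(-178)) = -14323 + (-7 + (6*(-I*√6/6))² - 356) = -14323 + (-7 + (-I*√6)² - 356) = -14323 + (-7 - 6 - 356) = -14323 - 369 = -14692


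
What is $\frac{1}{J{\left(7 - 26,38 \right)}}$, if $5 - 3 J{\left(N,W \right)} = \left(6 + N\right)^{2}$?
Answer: $- \frac{3}{164} \approx -0.018293$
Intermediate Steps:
$J{\left(N,W \right)} = \frac{5}{3} - \frac{\left(6 + N\right)^{2}}{3}$
$\frac{1}{J{\left(7 - 26,38 \right)}} = \frac{1}{\frac{5}{3} - \frac{\left(6 + \left(7 - 26\right)\right)^{2}}{3}} = \frac{1}{\frac{5}{3} - \frac{\left(6 - 19\right)^{2}}{3}} = \frac{1}{\frac{5}{3} - \frac{\left(-13\right)^{2}}{3}} = \frac{1}{\frac{5}{3} - \frac{169}{3}} = \frac{1}{- \frac{164}{3}} = - \frac{3}{164}$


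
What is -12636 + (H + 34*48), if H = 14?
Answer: -10990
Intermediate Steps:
-12636 + (H + 34*48) = -12636 + (14 + 34*48) = -12636 + (14 + 1632) = -12636 + 1646 = -10990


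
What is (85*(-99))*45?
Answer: -378675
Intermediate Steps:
(85*(-99))*45 = -8415*45 = -378675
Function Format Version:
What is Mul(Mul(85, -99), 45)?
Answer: -378675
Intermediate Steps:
Mul(Mul(85, -99), 45) = Mul(-8415, 45) = -378675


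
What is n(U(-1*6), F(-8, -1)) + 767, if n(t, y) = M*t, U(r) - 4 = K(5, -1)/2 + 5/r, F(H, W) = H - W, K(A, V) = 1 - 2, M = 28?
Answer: 2525/3 ≈ 841.67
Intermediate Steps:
K(A, V) = -1
U(r) = 7/2 + 5/r (U(r) = 4 + (-1/2 + 5/r) = 4 + (-1*½ + 5/r) = 4 + (-½ + 5/r) = 7/2 + 5/r)
n(t, y) = 28*t
n(U(-1*6), F(-8, -1)) + 767 = 28*(7/2 + 5/((-1*6))) + 767 = 28*(7/2 + 5/(-6)) + 767 = 28*(7/2 + 5*(-⅙)) + 767 = 28*(7/2 - ⅚) + 767 = 28*(8/3) + 767 = 224/3 + 767 = 2525/3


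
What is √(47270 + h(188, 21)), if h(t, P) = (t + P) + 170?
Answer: √47649 ≈ 218.29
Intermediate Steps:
h(t, P) = 170 + P + t (h(t, P) = (P + t) + 170 = 170 + P + t)
√(47270 + h(188, 21)) = √(47270 + (170 + 21 + 188)) = √(47270 + 379) = √47649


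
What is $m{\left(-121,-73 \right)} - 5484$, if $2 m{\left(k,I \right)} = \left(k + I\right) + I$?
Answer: $- \frac{11235}{2} \approx -5617.5$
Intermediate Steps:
$m{\left(k,I \right)} = I + \frac{k}{2}$ ($m{\left(k,I \right)} = \frac{\left(k + I\right) + I}{2} = \frac{\left(I + k\right) + I}{2} = \frac{k + 2 I}{2} = I + \frac{k}{2}$)
$m{\left(-121,-73 \right)} - 5484 = \left(-73 + \frac{1}{2} \left(-121\right)\right) - 5484 = \left(-73 - \frac{121}{2}\right) - 5484 = - \frac{267}{2} - 5484 = - \frac{11235}{2}$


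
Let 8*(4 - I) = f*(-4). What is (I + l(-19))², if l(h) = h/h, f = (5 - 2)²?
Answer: 361/4 ≈ 90.250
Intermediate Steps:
f = 9 (f = 3² = 9)
l(h) = 1
I = 17/2 (I = 4 - 9*(-4)/8 = 4 - ⅛*(-36) = 4 + 9/2 = 17/2 ≈ 8.5000)
(I + l(-19))² = (17/2 + 1)² = (19/2)² = 361/4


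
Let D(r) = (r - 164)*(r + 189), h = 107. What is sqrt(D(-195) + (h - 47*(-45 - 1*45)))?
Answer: sqrt(6491) ≈ 80.567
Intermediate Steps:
D(r) = (-164 + r)*(189 + r)
sqrt(D(-195) + (h - 47*(-45 - 1*45))) = sqrt((-30996 + (-195)**2 + 25*(-195)) + (107 - 47*(-45 - 1*45))) = sqrt((-30996 + 38025 - 4875) + (107 - 47*(-45 - 45))) = sqrt(2154 + (107 - 47*(-90))) = sqrt(2154 + (107 + 4230)) = sqrt(2154 + 4337) = sqrt(6491)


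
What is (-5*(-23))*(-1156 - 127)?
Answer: -147545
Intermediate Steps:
(-5*(-23))*(-1156 - 127) = 115*(-1283) = -147545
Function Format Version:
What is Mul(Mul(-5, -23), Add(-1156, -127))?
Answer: -147545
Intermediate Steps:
Mul(Mul(-5, -23), Add(-1156, -127)) = Mul(115, -1283) = -147545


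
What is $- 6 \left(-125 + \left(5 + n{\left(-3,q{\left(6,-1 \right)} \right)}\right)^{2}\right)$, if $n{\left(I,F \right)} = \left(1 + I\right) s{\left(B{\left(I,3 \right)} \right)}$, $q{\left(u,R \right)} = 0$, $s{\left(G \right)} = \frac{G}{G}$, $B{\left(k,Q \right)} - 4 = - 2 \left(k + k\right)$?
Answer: $696$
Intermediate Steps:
$B{\left(k,Q \right)} = 4 - 4 k$ ($B{\left(k,Q \right)} = 4 - 2 \left(k + k\right) = 4 - 2 \cdot 2 k = 4 - 4 k$)
$s{\left(G \right)} = 1$
$n{\left(I,F \right)} = 1 + I$ ($n{\left(I,F \right)} = \left(1 + I\right) 1 = 1 + I$)
$- 6 \left(-125 + \left(5 + n{\left(-3,q{\left(6,-1 \right)} \right)}\right)^{2}\right) = - 6 \left(-125 + \left(5 + \left(1 - 3\right)\right)^{2}\right) = - 6 \left(-125 + \left(5 - 2\right)^{2}\right) = - 6 \left(-125 + 3^{2}\right) = - 6 \left(-125 + 9\right) = \left(-6\right) \left(-116\right) = 696$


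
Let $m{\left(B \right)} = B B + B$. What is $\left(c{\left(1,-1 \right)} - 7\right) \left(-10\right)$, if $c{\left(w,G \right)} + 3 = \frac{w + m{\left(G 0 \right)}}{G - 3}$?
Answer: $\frac{205}{2} \approx 102.5$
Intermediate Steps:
$m{\left(B \right)} = B + B^{2}$ ($m{\left(B \right)} = B^{2} + B = B + B^{2}$)
$c{\left(w,G \right)} = -3 + \frac{w}{-3 + G}$ ($c{\left(w,G \right)} = -3 + \frac{w + G 0 \left(1 + G 0\right)}{G - 3} = -3 + \frac{w + 0 \left(1 + 0\right)}{-3 + G} = -3 + \frac{w + 0 \cdot 1}{-3 + G} = -3 + \frac{w + 0}{-3 + G} = -3 + \frac{w}{-3 + G}$)
$\left(c{\left(1,-1 \right)} - 7\right) \left(-10\right) = \left(\frac{9 + 1 - -3}{-3 - 1} - 7\right) \left(-10\right) = \left(\frac{9 + 1 + 3}{-4} - 7\right) \left(-10\right) = \left(\left(- \frac{1}{4}\right) 13 - 7\right) \left(-10\right) = \left(- \frac{13}{4} - 7\right) \left(-10\right) = \left(- \frac{41}{4}\right) \left(-10\right) = \frac{205}{2}$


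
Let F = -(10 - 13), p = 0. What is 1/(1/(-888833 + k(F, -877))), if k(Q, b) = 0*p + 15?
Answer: -888818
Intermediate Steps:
F = 3 (F = -1*(-3) = 3)
k(Q, b) = 15 (k(Q, b) = 0*0 + 15 = 0 + 15 = 15)
1/(1/(-888833 + k(F, -877))) = 1/(1/(-888833 + 15)) = 1/(1/(-888818)) = 1/(-1/888818) = -888818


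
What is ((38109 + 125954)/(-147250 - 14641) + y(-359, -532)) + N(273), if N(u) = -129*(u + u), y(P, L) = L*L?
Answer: 34416243627/161891 ≈ 2.1259e+5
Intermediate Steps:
y(P, L) = L²
N(u) = -258*u
((38109 + 125954)/(-147250 - 14641) + y(-359, -532)) + N(273) = ((38109 + 125954)/(-147250 - 14641) + (-532)²) - 258*273 = (164063/(-161891) + 283024) - 70434 = (164063*(-1/161891) + 283024) - 70434 = (-164063/161891 + 283024) - 70434 = 45818874321/161891 - 70434 = 34416243627/161891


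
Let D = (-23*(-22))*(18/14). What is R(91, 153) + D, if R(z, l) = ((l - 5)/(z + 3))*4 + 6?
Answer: 218084/329 ≈ 662.87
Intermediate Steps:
R(z, l) = 6 + 4*(-5 + l)/(3 + z) (R(z, l) = ((-5 + l)/(3 + z))*4 + 6 = 4*(-5 + l)/(3 + z) + 6 = 6 + 4*(-5 + l)/(3 + z))
D = 4554/7 (D = 506*(18*(1/14)) = 506*(9/7) = 4554/7 ≈ 650.57)
R(91, 153) + D = 2*(-1 + 2*153 + 3*91)/(3 + 91) + 4554/7 = 2*(-1 + 306 + 273)/94 + 4554/7 = 2*(1/94)*578 + 4554/7 = 578/47 + 4554/7 = 218084/329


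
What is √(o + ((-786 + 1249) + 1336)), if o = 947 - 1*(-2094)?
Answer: 22*√10 ≈ 69.570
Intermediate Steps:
o = 3041 (o = 947 + 2094 = 3041)
√(o + ((-786 + 1249) + 1336)) = √(3041 + ((-786 + 1249) + 1336)) = √(3041 + (463 + 1336)) = √(3041 + 1799) = √4840 = 22*√10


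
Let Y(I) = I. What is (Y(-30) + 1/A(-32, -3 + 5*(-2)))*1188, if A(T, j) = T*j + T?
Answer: -1140381/32 ≈ -35637.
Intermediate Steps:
A(T, j) = T + T*j
(Y(-30) + 1/A(-32, -3 + 5*(-2)))*1188 = (-30 + 1/(-32*(1 + (-3 + 5*(-2)))))*1188 = (-30 + 1/(-32*(1 + (-3 - 10))))*1188 = (-30 + 1/(-32*(1 - 13)))*1188 = (-30 + 1/(-32*(-12)))*1188 = (-30 + 1/384)*1188 = -11519/384*1188 = -1140381/32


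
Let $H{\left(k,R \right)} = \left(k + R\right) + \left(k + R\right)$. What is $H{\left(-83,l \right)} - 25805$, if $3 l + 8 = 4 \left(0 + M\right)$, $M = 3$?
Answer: $- \frac{77905}{3} \approx -25968.0$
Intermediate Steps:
$l = \frac{4}{3}$ ($l = - \frac{8}{3} + \frac{4 \left(0 + 3\right)}{3} = - \frac{8}{3} + \frac{4 \cdot 3}{3} = - \frac{8}{3} + \frac{1}{3} \cdot 12 = - \frac{8}{3} + 4 = \frac{4}{3} \approx 1.3333$)
$H{\left(k,R \right)} = 2 R + 2 k$ ($H{\left(k,R \right)} = \left(R + k\right) + \left(R + k\right) = 2 R + 2 k$)
$H{\left(-83,l \right)} - 25805 = \left(2 \cdot \frac{4}{3} + 2 \left(-83\right)\right) - 25805 = \left(\frac{8}{3} - 166\right) - 25805 = - \frac{490}{3} - 25805 = - \frac{77905}{3}$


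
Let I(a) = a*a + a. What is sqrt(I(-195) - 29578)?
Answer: 2*sqrt(2063) ≈ 90.841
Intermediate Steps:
I(a) = a + a**2 (I(a) = a**2 + a = a + a**2)
sqrt(I(-195) - 29578) = sqrt(-195*(1 - 195) - 29578) = sqrt(-195*(-194) - 29578) = sqrt(37830 - 29578) = sqrt(8252) = 2*sqrt(2063)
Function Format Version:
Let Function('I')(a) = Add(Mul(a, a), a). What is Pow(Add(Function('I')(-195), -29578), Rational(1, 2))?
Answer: Mul(2, Pow(2063, Rational(1, 2))) ≈ 90.841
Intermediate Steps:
Function('I')(a) = Add(a, Pow(a, 2)) (Function('I')(a) = Add(Pow(a, 2), a) = Add(a, Pow(a, 2)))
Pow(Add(Function('I')(-195), -29578), Rational(1, 2)) = Pow(Add(Mul(-195, Add(1, -195)), -29578), Rational(1, 2)) = Pow(Add(Mul(-195, -194), -29578), Rational(1, 2)) = Pow(Add(37830, -29578), Rational(1, 2)) = Pow(8252, Rational(1, 2)) = Mul(2, Pow(2063, Rational(1, 2)))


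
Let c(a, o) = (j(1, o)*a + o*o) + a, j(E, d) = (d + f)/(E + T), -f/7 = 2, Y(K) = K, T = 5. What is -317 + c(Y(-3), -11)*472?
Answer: 61279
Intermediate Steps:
f = -14 (f = -7*2 = -14)
j(E, d) = (-14 + d)/(5 + E) (j(E, d) = (d - 14)/(E + 5) = (-14 + d)/(5 + E))
c(a, o) = a + o**2 + a*(-7/3 + o/6) (c(a, o) = (((-14 + o)/(5 + 1))*a + o*o) + a = (((-14 + o)/6)*a + o**2) + a = ((-7/3 + o/6)*a + o**2) + a = (a*(-7/3 + o/6) + o**2) + a = (o**2 + a*(-7/3 + o/6)) + a = a + o**2 + a*(-7/3 + o/6))
-317 + c(Y(-3), -11)*472 = -317 + (-3 + (-11)**2 + (1/6)*(-3)*(-14 - 11))*472 = -317 + (-3 + 121 + (1/6)*(-3)*(-25))*472 = -317 + (-3 + 121 + 25/2)*472 = -317 + (261/2)*472 = -317 + 61596 = 61279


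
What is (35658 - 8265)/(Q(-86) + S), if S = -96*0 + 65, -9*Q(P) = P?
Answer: 246537/671 ≈ 367.42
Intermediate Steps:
Q(P) = -P/9
S = 65 (S = 0 + 65 = 65)
(35658 - 8265)/(Q(-86) + S) = (35658 - 8265)/(-⅑*(-86) + 65) = 27393/(86/9 + 65) = 27393/(671/9) = 27393*(9/671) = 246537/671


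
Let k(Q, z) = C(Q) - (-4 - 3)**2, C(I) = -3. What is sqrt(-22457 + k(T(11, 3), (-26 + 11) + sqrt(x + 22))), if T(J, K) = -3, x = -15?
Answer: 3*I*sqrt(2501) ≈ 150.03*I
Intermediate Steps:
k(Q, z) = -52 (k(Q, z) = -3 - (-4 - 3)**2 = -3 - 1*(-7)**2 = -3 - 1*49 = -3 - 49 = -52)
sqrt(-22457 + k(T(11, 3), (-26 + 11) + sqrt(x + 22))) = sqrt(-22457 - 52) = sqrt(-22509) = 3*I*sqrt(2501)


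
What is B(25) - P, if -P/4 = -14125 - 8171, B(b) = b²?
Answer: -88559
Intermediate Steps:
P = 89184 (P = -4*(-14125 - 8171) = -4*(-22296) = 89184)
B(25) - P = 25² - 1*89184 = 625 - 89184 = -88559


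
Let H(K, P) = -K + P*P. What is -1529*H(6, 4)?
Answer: -15290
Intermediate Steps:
H(K, P) = P² - K (H(K, P) = -K + P² = P² - K)
-1529*H(6, 4) = -1529*(4² - 1*6) = -1529*(16 - 6) = -1529*10 = -15290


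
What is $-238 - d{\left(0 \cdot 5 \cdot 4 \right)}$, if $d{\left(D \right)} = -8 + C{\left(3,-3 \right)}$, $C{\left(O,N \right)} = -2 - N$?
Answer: $-231$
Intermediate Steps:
$d{\left(D \right)} = -7$ ($d{\left(D \right)} = -8 - -1 = -8 + \left(-2 + 3\right) = -8 + 1 = -7$)
$-238 - d{\left(0 \cdot 5 \cdot 4 \right)} = -238 - -7 = -238 + 7 = -231$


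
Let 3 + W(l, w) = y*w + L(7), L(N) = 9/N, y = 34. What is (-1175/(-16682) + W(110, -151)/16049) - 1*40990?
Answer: -76820069621615/1874105926 ≈ -40990.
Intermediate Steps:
W(l, w) = -12/7 + 34*w (W(l, w) = -3 + (34*w + 9/7) = -3 + (9/7 + 34*w) = -12/7 + 34*w)
(-1175/(-16682) + W(110, -151)/16049) - 1*40990 = (-1175/(-16682) + (-12/7 + 34*(-151))/16049) - 1*40990 = (-1175*(-1/16682) + (-12/7 - 5134)*(1/16049)) - 40990 = (1175/16682 - 35950/7*1/16049) - 40990 = (1175/16682 - 35950/112343) - 40990 = -467714875/1874105926 - 40990 = -76820069621615/1874105926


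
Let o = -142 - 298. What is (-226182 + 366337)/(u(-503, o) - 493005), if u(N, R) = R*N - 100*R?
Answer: -28031/45537 ≈ -0.61557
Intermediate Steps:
o = -440
u(N, R) = -100*R + N*R (u(N, R) = N*R - 100*R = -100*R + N*R)
(-226182 + 366337)/(u(-503, o) - 493005) = (-226182 + 366337)/(-440*(-100 - 503) - 493005) = 140155/(-440*(-603) - 493005) = 140155/(265320 - 493005) = 140155/(-227685) = 140155*(-1/227685) = -28031/45537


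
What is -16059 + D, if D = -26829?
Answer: -42888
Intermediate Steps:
-16059 + D = -16059 - 26829 = -42888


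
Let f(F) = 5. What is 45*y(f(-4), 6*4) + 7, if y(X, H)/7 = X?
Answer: 1582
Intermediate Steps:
y(X, H) = 7*X
45*y(f(-4), 6*4) + 7 = 45*(7*5) + 7 = 45*35 + 7 = 1575 + 7 = 1582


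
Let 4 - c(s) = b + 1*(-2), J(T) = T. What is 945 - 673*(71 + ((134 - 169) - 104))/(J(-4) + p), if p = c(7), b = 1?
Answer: 46709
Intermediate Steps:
c(s) = 5 (c(s) = 4 - (1 + 1*(-2)) = 4 - (1 - 2) = 4 - 1*(-1) = 4 + 1 = 5)
p = 5
945 - 673*(71 + ((134 - 169) - 104))/(J(-4) + p) = 945 - 673*(71 + ((134 - 169) - 104))/(-4 + 5) = 945 - 673*(71 + (-35 - 104))/1 = 945 - 673*(71 - 139) = 945 - (-45764) = 945 - 673*(-68) = 945 + 45764 = 46709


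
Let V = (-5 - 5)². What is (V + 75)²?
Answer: 30625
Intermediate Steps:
V = 100 (V = (-10)² = 100)
(V + 75)² = (100 + 75)² = 175² = 30625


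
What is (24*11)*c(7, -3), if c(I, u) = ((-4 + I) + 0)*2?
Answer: 1584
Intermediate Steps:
c(I, u) = -8 + 2*I (c(I, u) = (-4 + I)*2 = -8 + 2*I)
(24*11)*c(7, -3) = (24*11)*(-8 + 2*7) = 264*(-8 + 14) = 264*6 = 1584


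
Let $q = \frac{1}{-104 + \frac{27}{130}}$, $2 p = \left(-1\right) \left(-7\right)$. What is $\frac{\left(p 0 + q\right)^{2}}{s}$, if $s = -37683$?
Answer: $- \frac{16900}{6860606509467} \approx -2.4633 \cdot 10^{-9}$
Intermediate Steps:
$p = \frac{7}{2}$ ($p = \frac{\left(-1\right) \left(-7\right)}{2} = \frac{1}{2} \cdot 7 = \frac{7}{2} \approx 3.5$)
$q = - \frac{130}{13493}$ ($q = \frac{1}{-104 + 27 \cdot \frac{1}{130}} = \frac{1}{-104 + \frac{27}{130}} = \frac{1}{- \frac{13493}{130}} = - \frac{130}{13493} \approx -0.0096346$)
$\frac{\left(p 0 + q\right)^{2}}{s} = \frac{\left(\frac{7}{2} \cdot 0 - \frac{130}{13493}\right)^{2}}{-37683} = \left(0 - \frac{130}{13493}\right)^{2} \left(- \frac{1}{37683}\right) = \left(- \frac{130}{13493}\right)^{2} \left(- \frac{1}{37683}\right) = \frac{16900}{182061049} \left(- \frac{1}{37683}\right) = - \frac{16900}{6860606509467}$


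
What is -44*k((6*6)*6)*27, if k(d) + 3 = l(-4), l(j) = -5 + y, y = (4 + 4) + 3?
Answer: -3564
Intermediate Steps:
y = 11 (y = 8 + 3 = 11)
l(j) = 6 (l(j) = -5 + 11 = 6)
k(d) = 3 (k(d) = -3 + 6 = 3)
-44*k((6*6)*6)*27 = -44*3*27 = -132*27 = -3564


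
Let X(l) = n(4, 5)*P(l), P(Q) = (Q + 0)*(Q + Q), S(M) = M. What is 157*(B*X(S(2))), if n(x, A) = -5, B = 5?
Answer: -31400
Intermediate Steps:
P(Q) = 2*Q² (P(Q) = Q*(2*Q) = 2*Q²)
X(l) = -10*l²
157*(B*X(S(2))) = 157*(5*(-10*2²)) = 157*(5*(-10*4)) = 157*(5*(-40)) = 157*(-200) = -31400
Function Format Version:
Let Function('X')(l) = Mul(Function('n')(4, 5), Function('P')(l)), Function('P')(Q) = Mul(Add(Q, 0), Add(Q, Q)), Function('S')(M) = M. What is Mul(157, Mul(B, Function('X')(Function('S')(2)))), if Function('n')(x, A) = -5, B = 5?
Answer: -31400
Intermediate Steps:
Function('P')(Q) = Mul(2, Pow(Q, 2)) (Function('P')(Q) = Mul(Q, Mul(2, Q)) = Mul(2, Pow(Q, 2)))
Function('X')(l) = Mul(-10, Pow(l, 2)) (Function('X')(l) = Mul(-5, Mul(2, Pow(l, 2))) = Mul(-10, Pow(l, 2)))
Mul(157, Mul(B, Function('X')(Function('S')(2)))) = Mul(157, Mul(5, Mul(-10, Pow(2, 2)))) = Mul(157, Mul(5, Mul(-10, 4))) = Mul(157, Mul(5, -40)) = Mul(157, -200) = -31400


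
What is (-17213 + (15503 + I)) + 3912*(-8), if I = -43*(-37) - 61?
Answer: -31476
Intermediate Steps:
I = 1530 (I = 1591 - 61 = 1530)
(-17213 + (15503 + I)) + 3912*(-8) = (-17213 + (15503 + 1530)) + 3912*(-8) = (-17213 + 17033) - 31296 = -180 - 31296 = -31476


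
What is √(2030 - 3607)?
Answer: I*√1577 ≈ 39.711*I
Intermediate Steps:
√(2030 - 3607) = √(-1577) = I*√1577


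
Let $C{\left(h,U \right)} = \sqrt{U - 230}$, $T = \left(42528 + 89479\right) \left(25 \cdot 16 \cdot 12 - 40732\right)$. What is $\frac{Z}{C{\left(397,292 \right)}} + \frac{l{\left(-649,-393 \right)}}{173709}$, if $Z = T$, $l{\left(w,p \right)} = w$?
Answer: $- \frac{649}{173709} - \frac{2371637762 \sqrt{62}}{31} \approx -6.024 \cdot 10^{8}$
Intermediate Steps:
$T = -4743275524$ ($T = 132007 \left(400 \cdot 12 - 40732\right) = 132007 \left(4800 - 40732\right) = 132007 \left(-35932\right) = -4743275524$)
$Z = -4743275524$
$C{\left(h,U \right)} = \sqrt{-230 + U}$
$\frac{Z}{C{\left(397,292 \right)}} + \frac{l{\left(-649,-393 \right)}}{173709} = - \frac{4743275524}{\sqrt{-230 + 292}} - \frac{649}{173709} = - \frac{4743275524}{\sqrt{62}} - \frac{649}{173709} = - 4743275524 \frac{\sqrt{62}}{62} - \frac{649}{173709} = - \frac{2371637762 \sqrt{62}}{31} - \frac{649}{173709} = - \frac{649}{173709} - \frac{2371637762 \sqrt{62}}{31}$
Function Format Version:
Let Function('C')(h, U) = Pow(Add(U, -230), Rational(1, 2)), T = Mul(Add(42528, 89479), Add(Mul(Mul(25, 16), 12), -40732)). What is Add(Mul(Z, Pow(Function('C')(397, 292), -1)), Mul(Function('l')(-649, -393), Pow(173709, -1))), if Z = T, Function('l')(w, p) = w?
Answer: Add(Rational(-649, 173709), Mul(Rational(-2371637762, 31), Pow(62, Rational(1, 2)))) ≈ -6.0240e+8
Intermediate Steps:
T = -4743275524 (T = Mul(132007, Add(Mul(400, 12), -40732)) = Mul(132007, Add(4800, -40732)) = Mul(132007, -35932) = -4743275524)
Z = -4743275524
Function('C')(h, U) = Pow(Add(-230, U), Rational(1, 2))
Add(Mul(Z, Pow(Function('C')(397, 292), -1)), Mul(Function('l')(-649, -393), Pow(173709, -1))) = Add(Mul(-4743275524, Pow(Pow(Add(-230, 292), Rational(1, 2)), -1)), Mul(-649, Pow(173709, -1))) = Add(Mul(-4743275524, Pow(Pow(62, Rational(1, 2)), -1)), Mul(-649, Rational(1, 173709))) = Add(Mul(-4743275524, Mul(Rational(1, 62), Pow(62, Rational(1, 2)))), Rational(-649, 173709)) = Add(Mul(Rational(-2371637762, 31), Pow(62, Rational(1, 2))), Rational(-649, 173709)) = Add(Rational(-649, 173709), Mul(Rational(-2371637762, 31), Pow(62, Rational(1, 2))))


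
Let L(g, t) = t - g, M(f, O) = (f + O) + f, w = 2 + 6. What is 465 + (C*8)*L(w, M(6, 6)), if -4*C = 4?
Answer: 385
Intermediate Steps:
C = -1 (C = -¼*4 = -1)
w = 8
M(f, O) = O + 2*f (M(f, O) = (O + f) + f = O + 2*f)
465 + (C*8)*L(w, M(6, 6)) = 465 + (-1*8)*((6 + 2*6) - 1*8) = 465 - 8*((6 + 12) - 8) = 465 - 8*(18 - 8) = 465 - 8*10 = 465 - 80 = 385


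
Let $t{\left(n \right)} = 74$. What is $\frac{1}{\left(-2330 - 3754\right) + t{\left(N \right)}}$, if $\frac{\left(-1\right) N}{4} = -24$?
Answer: $- \frac{1}{6010} \approx -0.00016639$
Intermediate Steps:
$N = 96$ ($N = \left(-4\right) \left(-24\right) = 96$)
$\frac{1}{\left(-2330 - 3754\right) + t{\left(N \right)}} = \frac{1}{\left(-2330 - 3754\right) + 74} = \frac{1}{-6084 + 74} = \frac{1}{-6010} = - \frac{1}{6010}$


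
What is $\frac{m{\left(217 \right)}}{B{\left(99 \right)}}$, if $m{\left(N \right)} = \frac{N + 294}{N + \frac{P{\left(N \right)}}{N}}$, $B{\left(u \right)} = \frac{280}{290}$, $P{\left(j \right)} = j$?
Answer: $\frac{2117}{872} \approx 2.4278$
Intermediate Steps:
$B{\left(u \right)} = \frac{28}{29}$ ($B{\left(u \right)} = 280 \cdot \frac{1}{290} = \frac{28}{29}$)
$m{\left(N \right)} = \frac{294 + N}{1 + N}$ ($m{\left(N \right)} = \frac{N + 294}{N + \frac{N}{N}} = \frac{294 + N}{N + 1} = \frac{294 + N}{1 + N}$)
$\frac{m{\left(217 \right)}}{B{\left(99 \right)}} = \frac{\frac{1}{1 + 217} \left(294 + 217\right)}{\frac{28}{29}} = \frac{1}{218} \cdot 511 \cdot \frac{29}{28} = \frac{511}{218} \cdot \frac{29}{28} = \frac{2117}{872}$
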